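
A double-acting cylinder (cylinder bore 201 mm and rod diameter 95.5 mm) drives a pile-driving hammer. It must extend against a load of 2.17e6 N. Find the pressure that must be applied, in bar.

Cap-side area A_cap = π/4 × (201 mm)² = 31730 mm^2
P = F / A = 2.17e6 N / A

P ≈ 684 bar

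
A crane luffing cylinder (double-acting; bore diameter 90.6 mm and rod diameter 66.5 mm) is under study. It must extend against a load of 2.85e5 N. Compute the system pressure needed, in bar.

P ≈ 442 bar

Cap-side area A_cap = π/4 × (90.6 mm)² = 6447 mm^2
P = F / A = 2.85e5 N / A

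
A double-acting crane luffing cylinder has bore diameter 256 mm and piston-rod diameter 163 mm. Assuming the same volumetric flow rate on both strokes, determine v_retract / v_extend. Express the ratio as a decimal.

v_ret/v_ext ≈ 1.68

Cap-side area A_cap = π/4 × (256 mm)² = 51470 mm^2
Rod-side annular area A_ann = π/4 × (256² − 163²) = 30600 mm^2
For equal Q, v ∝ 1/A, so v_ret/v_ext = A_cap/A_ann.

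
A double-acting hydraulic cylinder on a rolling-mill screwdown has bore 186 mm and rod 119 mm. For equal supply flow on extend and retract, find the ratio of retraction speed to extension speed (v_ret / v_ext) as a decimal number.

v_ret/v_ext ≈ 1.69

Cap-side area A_cap = π/4 × (186 mm)² = 27170 mm^2
Rod-side annular area A_ann = π/4 × (186² − 119²) = 16050 mm^2
For equal Q, v ∝ 1/A, so v_ret/v_ext = A_cap/A_ann.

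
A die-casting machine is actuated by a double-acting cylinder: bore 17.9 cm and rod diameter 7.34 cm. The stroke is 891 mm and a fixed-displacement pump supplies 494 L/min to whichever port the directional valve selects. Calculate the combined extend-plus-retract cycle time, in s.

Cap-side area A_cap = π/4 × (17.9 cm)² = 251.6 cm^2
Rod-side annular area A_ann = π/4 × (17.9² − 7.34²) = 209.3 cm^2
t_ext = A_cap·L/Q = 2.723 s
t_ret = A_ann·L/Q = 2.265 s
t_cycle = t_ext + t_ret

t ≈ 4.99 s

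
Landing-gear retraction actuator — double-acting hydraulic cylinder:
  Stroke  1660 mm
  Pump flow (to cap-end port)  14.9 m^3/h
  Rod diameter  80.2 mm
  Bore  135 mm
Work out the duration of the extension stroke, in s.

Cap-side area A_cap = π/4 × (135 mm)² = 14310 mm^2
Swept volume V = A × L; t = V / Q = A·L / Q

t ≈ 5.74 s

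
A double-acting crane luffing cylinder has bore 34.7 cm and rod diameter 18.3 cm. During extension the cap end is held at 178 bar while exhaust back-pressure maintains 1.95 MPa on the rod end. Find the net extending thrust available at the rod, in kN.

F ≈ 1550 kN

Cap-side area A_cap = π/4 × (34.7 cm)² = 945.7 cm^2
Rod-side annular area A_ann = π/4 × (34.7² − 18.3²) = 682.7 cm^2
Net thrust = P_cap·A_cap − P_rod·A_ann = 1683 kN − 133.1 kN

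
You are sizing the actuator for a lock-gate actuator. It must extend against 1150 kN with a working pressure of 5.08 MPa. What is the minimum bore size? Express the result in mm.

Extension force acts on the full piston face: F = P × (π/4)D².
D = √(4F / (πP)) = √(4 × 1150 kN / (π × 5.08 MPa))

D ≈ 537 mm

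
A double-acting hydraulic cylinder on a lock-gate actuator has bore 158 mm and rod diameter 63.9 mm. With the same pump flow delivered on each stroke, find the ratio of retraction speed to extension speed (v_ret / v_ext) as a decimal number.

v_ret/v_ext ≈ 1.20

Cap-side area A_cap = π/4 × (158 mm)² = 19610 mm^2
Rod-side annular area A_ann = π/4 × (158² − 63.9²) = 16400 mm^2
For equal Q, v ∝ 1/A, so v_ret/v_ext = A_cap/A_ann.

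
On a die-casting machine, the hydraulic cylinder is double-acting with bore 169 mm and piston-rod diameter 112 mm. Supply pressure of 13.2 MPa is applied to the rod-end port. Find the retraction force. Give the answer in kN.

F ≈ 166 kN

Rod-side annular area A_ann = π/4 × (169² − 112²) = 12580 mm^2
On retraction the pressure acts on the annular area (bore minus rod).
F = P × A_ann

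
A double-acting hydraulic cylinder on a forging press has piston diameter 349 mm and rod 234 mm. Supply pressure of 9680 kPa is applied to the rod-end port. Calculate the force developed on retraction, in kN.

Rod-side annular area A_ann = π/4 × (349² − 234²) = 52660 mm^2
On retraction the pressure acts on the annular area (bore minus rod).
F = P × A_ann

F ≈ 510 kN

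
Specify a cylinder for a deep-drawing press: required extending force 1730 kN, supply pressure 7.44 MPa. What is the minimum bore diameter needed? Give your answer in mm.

D ≈ 544 mm

Extension force acts on the full piston face: F = P × (π/4)D².
D = √(4F / (πP)) = √(4 × 1730 kN / (π × 7.44 MPa))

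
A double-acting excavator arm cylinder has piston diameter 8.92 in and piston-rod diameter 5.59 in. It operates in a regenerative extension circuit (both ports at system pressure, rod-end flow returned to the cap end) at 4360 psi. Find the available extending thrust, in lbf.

F ≈ 1.07e5 lbf

With equal pressure on both faces, forces on the annular region cancel; the net push is pressure × rod cross-section.
Rod cross-section A_rod = π/4 × (5.59 in)² = 24.54 in^2
F = P × A_rod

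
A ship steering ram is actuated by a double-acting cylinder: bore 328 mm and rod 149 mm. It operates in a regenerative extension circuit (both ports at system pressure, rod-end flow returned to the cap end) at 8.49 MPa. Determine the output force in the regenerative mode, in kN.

F ≈ 148 kN

With equal pressure on both faces, forces on the annular region cancel; the net push is pressure × rod cross-section.
Rod cross-section A_rod = π/4 × (149 mm)² = 17440 mm^2
F = P × A_rod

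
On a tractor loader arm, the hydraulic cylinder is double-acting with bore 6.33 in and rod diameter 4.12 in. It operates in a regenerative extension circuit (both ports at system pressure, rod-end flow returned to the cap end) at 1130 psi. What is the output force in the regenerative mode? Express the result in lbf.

F ≈ 15100 lbf

With equal pressure on both faces, forces on the annular region cancel; the net push is pressure × rod cross-section.
Rod cross-section A_rod = π/4 × (4.12 in)² = 13.33 in^2
F = P × A_rod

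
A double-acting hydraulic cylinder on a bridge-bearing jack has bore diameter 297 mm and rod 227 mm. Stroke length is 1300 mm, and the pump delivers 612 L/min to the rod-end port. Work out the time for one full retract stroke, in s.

Rod-side annular area A_ann = π/4 × (297² − 227²) = 28810 mm^2
Swept volume V = A × L; t = V / Q = A·L / Q

t ≈ 3.67 s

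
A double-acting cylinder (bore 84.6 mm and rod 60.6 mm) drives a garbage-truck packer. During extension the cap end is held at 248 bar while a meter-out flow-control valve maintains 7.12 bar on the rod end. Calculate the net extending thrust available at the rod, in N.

Cap-side area A_cap = π/4 × (84.6 mm)² = 5621 mm^2
Rod-side annular area A_ann = π/4 × (84.6² − 60.6²) = 2737 mm^2
Net thrust = P_cap·A_cap − P_rod·A_ann = 1.394e5 N − 1949 N

F ≈ 1.37e5 N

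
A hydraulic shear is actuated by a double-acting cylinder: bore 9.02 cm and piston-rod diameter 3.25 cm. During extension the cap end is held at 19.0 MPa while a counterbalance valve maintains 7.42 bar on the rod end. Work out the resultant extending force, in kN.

F ≈ 117 kN

Cap-side area A_cap = π/4 × (9.02 cm)² = 63.90 cm^2
Rod-side annular area A_ann = π/4 × (9.02² − 3.25²) = 55.60 cm^2
Net thrust = P_cap·A_cap − P_rod·A_ann = 121.4 kN − 4.126 kN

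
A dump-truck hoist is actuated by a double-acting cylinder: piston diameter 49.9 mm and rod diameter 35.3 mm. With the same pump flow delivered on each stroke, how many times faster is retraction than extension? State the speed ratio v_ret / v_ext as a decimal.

v_ret/v_ext ≈ 2.00

Cap-side area A_cap = π/4 × (49.9 mm)² = 1956 mm^2
Rod-side annular area A_ann = π/4 × (49.9² − 35.3²) = 977.0 mm^2
For equal Q, v ∝ 1/A, so v_ret/v_ext = A_cap/A_ann.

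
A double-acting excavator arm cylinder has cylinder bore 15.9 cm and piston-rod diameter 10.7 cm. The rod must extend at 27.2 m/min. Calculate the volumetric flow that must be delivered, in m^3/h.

Cap-side area A_cap = π/4 × (15.9 cm)² = 198.6 cm^2
Q = A × v

Q ≈ 32.4 m^3/h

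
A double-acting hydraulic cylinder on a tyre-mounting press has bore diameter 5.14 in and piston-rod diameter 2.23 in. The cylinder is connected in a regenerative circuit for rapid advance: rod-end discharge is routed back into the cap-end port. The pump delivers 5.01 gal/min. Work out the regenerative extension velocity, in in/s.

In regeneration the rod-end outflow joins the pump flow into the cap end, so the net volume the pump must supply per unit advance equals the rod cross-section area.
Rod cross-section A_rod = π/4 × (2.23 in)² = 3.906 in^2
v = Q_pump / A_rod

v ≈ 4.94 in/s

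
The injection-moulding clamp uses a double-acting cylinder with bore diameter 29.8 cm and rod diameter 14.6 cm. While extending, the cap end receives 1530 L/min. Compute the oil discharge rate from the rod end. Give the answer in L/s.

Q_out ≈ 19.4 L/s

Cap-side area A_cap = π/4 × (29.8 cm)² = 697.5 cm^2
Rod-side annular area A_ann = π/4 × (29.8² − 14.6²) = 530.0 cm^2
Piston speed v = Q_in/A_cap; rod-end outflow Q_out = v × A_ann = Q_in × A_ann/A_cap.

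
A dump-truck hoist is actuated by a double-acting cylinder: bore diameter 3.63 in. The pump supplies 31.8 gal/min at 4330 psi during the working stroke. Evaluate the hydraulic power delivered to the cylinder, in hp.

W ≈ 80.3 hp

Hydraulic power = P × Q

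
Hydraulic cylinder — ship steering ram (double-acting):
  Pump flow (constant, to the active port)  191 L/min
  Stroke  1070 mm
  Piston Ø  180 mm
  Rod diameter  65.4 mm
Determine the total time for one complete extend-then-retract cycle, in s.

Cap-side area A_cap = π/4 × (180 mm)² = 25450 mm^2
Rod-side annular area A_ann = π/4 × (180² − 65.4²) = 22090 mm^2
t_ext = A_cap·L/Q = 8.553 s
t_ret = A_ann·L/Q = 7.424 s
t_cycle = t_ext + t_ret

t ≈ 16.0 s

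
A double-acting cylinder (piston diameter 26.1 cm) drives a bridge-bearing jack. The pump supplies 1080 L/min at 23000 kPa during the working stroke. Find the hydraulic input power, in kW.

W ≈ 414 kW

Hydraulic power = P × Q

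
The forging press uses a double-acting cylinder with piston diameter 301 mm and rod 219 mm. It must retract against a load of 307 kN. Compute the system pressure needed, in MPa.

Rod-side annular area A_ann = π/4 × (301² − 219²) = 33490 mm^2
Retraction: pressure acts on the annular area.
P = F / A = 307 kN / A

P ≈ 9.17 MPa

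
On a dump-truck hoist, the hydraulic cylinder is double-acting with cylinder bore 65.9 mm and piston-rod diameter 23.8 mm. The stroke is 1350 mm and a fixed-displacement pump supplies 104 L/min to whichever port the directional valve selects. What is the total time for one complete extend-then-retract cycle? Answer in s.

t ≈ 4.97 s

Cap-side area A_cap = π/4 × (65.9 mm)² = 3411 mm^2
Rod-side annular area A_ann = π/4 × (65.9² − 23.8²) = 2966 mm^2
t_ext = A_cap·L/Q = 2.657 s
t_ret = A_ann·L/Q = 2.310 s
t_cycle = t_ext + t_ret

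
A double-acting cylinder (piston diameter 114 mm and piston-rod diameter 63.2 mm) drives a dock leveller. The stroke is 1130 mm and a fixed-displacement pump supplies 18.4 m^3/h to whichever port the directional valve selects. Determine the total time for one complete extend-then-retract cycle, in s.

Cap-side area A_cap = π/4 × (114 mm)² = 10210 mm^2
Rod-side annular area A_ann = π/4 × (114² − 63.2²) = 7070 mm^2
t_ext = A_cap·L/Q = 2.257 s
t_ret = A_ann·L/Q = 1.563 s
t_cycle = t_ext + t_ret

t ≈ 3.82 s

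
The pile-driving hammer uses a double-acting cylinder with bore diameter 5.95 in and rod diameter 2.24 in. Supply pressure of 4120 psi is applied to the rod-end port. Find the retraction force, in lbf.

Rod-side annular area A_ann = π/4 × (5.95² − 2.24²) = 23.86 in^2
On retraction the pressure acts on the annular area (bore minus rod).
F = P × A_ann

F ≈ 98300 lbf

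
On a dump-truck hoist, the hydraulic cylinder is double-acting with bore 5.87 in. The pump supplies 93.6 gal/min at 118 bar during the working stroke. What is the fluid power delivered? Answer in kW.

Hydraulic power = P × Q

W ≈ 69.7 kW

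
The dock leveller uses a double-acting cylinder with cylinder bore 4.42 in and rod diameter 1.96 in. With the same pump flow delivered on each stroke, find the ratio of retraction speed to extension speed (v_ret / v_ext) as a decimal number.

v_ret/v_ext ≈ 1.24

Cap-side area A_cap = π/4 × (4.42 in)² = 15.34 in^2
Rod-side annular area A_ann = π/4 × (4.42² − 1.96²) = 12.33 in^2
For equal Q, v ∝ 1/A, so v_ret/v_ext = A_cap/A_ann.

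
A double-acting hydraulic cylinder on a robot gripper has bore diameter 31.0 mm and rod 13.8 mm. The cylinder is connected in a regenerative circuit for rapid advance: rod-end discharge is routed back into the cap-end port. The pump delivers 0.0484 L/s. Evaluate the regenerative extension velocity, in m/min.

v ≈ 19.4 m/min

In regeneration the rod-end outflow joins the pump flow into the cap end, so the net volume the pump must supply per unit advance equals the rod cross-section area.
Rod cross-section A_rod = π/4 × (13.8 mm)² = 149.6 mm^2
v = Q_pump / A_rod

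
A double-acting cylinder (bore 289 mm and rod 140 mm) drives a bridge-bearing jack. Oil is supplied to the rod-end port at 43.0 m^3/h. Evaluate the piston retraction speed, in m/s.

Rod-side annular area A_ann = π/4 × (289² − 140²) = 50200 mm^2
Flow into the rod-end port fills the annular volume.
v = Q / A

v ≈ 0.238 m/s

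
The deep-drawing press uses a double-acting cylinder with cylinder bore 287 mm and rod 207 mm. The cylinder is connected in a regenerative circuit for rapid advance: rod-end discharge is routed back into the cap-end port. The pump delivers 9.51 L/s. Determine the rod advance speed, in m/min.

v ≈ 17.0 m/min

In regeneration the rod-end outflow joins the pump flow into the cap end, so the net volume the pump must supply per unit advance equals the rod cross-section area.
Rod cross-section A_rod = π/4 × (207 mm)² = 33650 mm^2
v = Q_pump / A_rod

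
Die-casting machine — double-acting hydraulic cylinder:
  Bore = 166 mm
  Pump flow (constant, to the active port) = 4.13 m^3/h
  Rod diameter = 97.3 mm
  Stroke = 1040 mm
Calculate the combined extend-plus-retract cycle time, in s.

Cap-side area A_cap = π/4 × (166 mm)² = 21640 mm^2
Rod-side annular area A_ann = π/4 × (166² − 97.3²) = 14210 mm^2
t_ext = A_cap·L/Q = 19.62 s
t_ret = A_ann·L/Q = 12.88 s
t_cycle = t_ext + t_ret

t ≈ 32.5 s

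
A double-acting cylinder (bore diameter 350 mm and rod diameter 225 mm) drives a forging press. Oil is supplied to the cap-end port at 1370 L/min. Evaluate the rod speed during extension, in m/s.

Cap-side area A_cap = π/4 × (350 mm)² = 96210 mm^2
v = Q / A

v ≈ 0.237 m/s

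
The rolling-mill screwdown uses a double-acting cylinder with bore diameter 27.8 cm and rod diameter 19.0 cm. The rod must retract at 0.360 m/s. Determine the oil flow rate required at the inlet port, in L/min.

Rod-side annular area A_ann = π/4 × (27.8² − 19.0²) = 323.5 cm^2
Q = A × v

Q ≈ 699 L/min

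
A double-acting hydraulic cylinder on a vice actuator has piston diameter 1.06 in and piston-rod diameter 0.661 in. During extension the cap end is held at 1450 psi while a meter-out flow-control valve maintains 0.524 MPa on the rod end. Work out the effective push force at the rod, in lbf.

F ≈ 1240 lbf

Cap-side area A_cap = π/4 × (1.06 in)² = 0.8825 in^2
Rod-side annular area A_ann = π/4 × (1.06² − 0.661²) = 0.5393 in^2
Net thrust = P_cap·A_cap − P_rod·A_ann = 1280 lbf − 40.99 lbf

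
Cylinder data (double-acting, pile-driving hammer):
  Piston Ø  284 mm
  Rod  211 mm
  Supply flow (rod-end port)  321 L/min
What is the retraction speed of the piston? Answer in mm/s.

Rod-side annular area A_ann = π/4 × (284² − 211²) = 28380 mm^2
Flow into the rod-end port fills the annular volume.
v = Q / A

v ≈ 189 mm/s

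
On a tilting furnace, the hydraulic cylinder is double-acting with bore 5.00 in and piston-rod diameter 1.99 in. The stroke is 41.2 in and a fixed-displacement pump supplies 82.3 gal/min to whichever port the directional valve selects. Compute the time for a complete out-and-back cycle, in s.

Cap-side area A_cap = π/4 × (5.00 in)² = 19.63 in^2
Rod-side annular area A_ann = π/4 × (5.00² − 1.99²) = 16.52 in^2
t_ext = A_cap·L/Q = 2.553 s
t_ret = A_ann·L/Q = 2.149 s
t_cycle = t_ext + t_ret

t ≈ 4.70 s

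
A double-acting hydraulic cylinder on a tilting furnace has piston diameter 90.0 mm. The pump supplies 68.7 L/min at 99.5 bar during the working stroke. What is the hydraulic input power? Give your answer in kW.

Hydraulic power = P × Q

W ≈ 11.4 kW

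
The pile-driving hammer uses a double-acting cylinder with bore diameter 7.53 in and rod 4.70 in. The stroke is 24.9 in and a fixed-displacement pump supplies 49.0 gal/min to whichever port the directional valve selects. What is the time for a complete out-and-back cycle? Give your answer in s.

Cap-side area A_cap = π/4 × (7.53 in)² = 44.53 in^2
Rod-side annular area A_ann = π/4 × (7.53² − 4.70²) = 27.18 in^2
t_ext = A_cap·L/Q = 5.878 s
t_ret = A_ann·L/Q = 3.588 s
t_cycle = t_ext + t_ret

t ≈ 9.47 s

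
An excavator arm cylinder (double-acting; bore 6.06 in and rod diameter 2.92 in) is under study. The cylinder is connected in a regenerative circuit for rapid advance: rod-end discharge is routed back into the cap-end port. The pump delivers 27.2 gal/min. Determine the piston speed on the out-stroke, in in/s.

v ≈ 15.6 in/s

In regeneration the rod-end outflow joins the pump flow into the cap end, so the net volume the pump must supply per unit advance equals the rod cross-section area.
Rod cross-section A_rod = π/4 × (2.92 in)² = 6.697 in^2
v = Q_pump / A_rod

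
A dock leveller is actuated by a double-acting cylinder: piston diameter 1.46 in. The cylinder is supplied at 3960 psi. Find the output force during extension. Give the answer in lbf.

Cap-side area A_cap = π/4 × (1.46 in)² = 1.674 in^2
F = P × A_cap = 3960 psi × A_cap

F ≈ 6630 lbf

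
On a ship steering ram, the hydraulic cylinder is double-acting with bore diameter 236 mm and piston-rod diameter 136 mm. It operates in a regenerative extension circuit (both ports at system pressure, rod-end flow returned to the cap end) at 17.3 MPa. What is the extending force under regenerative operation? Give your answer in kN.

With equal pressure on both faces, forces on the annular region cancel; the net push is pressure × rod cross-section.
Rod cross-section A_rod = π/4 × (136 mm)² = 14530 mm^2
F = P × A_rod

F ≈ 251 kN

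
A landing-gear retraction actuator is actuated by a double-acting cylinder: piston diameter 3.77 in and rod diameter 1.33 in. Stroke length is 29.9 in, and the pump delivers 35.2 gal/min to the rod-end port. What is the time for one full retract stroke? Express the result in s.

Rod-side annular area A_ann = π/4 × (3.77² − 1.33²) = 9.773 in^2
Swept volume V = A × L; t = V / Q = A·L / Q

t ≈ 2.16 s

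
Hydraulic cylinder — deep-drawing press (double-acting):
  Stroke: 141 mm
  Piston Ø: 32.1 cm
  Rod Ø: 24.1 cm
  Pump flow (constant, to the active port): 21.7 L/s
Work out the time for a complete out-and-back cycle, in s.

t ≈ 0.755 s

Cap-side area A_cap = π/4 × (32.1 cm)² = 809.3 cm^2
Rod-side annular area A_ann = π/4 × (32.1² − 24.1²) = 353.1 cm^2
t_ext = A_cap·L/Q = 0.5258 s
t_ret = A_ann·L/Q = 0.2294 s
t_cycle = t_ext + t_ret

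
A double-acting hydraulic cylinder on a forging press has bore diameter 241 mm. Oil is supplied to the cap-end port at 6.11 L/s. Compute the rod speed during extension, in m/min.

Cap-side area A_cap = π/4 × (241 mm)² = 45620 mm^2
v = Q / A

v ≈ 8.04 m/min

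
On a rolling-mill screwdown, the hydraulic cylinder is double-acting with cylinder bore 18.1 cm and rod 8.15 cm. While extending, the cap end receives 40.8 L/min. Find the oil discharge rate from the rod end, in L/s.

Q_out ≈ 0.542 L/s

Cap-side area A_cap = π/4 × (18.1 cm)² = 257.3 cm^2
Rod-side annular area A_ann = π/4 × (18.1² − 8.15²) = 205.1 cm^2
Piston speed v = Q_in/A_cap; rod-end outflow Q_out = v × A_ann = Q_in × A_ann/A_cap.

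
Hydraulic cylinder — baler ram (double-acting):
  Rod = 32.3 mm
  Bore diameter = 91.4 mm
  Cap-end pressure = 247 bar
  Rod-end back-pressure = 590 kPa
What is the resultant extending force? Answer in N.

F ≈ 1.59e5 N

Cap-side area A_cap = π/4 × (91.4 mm)² = 6561 mm^2
Rod-side annular area A_ann = π/4 × (91.4² − 32.3²) = 5742 mm^2
Net thrust = P_cap·A_cap − P_rod·A_ann = 1.621e5 N − 3388 N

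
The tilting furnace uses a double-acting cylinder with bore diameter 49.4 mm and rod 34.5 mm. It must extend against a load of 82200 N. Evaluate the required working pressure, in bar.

Cap-side area A_cap = π/4 × (49.4 mm)² = 1917 mm^2
P = F / A = 82200 N / A

P ≈ 429 bar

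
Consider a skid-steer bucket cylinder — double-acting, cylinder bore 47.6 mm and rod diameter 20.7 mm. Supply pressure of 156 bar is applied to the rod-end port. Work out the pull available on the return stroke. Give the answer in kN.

Rod-side annular area A_ann = π/4 × (47.6² − 20.7²) = 1443 mm^2
On retraction the pressure acts on the annular area (bore minus rod).
F = P × A_ann

F ≈ 22.5 kN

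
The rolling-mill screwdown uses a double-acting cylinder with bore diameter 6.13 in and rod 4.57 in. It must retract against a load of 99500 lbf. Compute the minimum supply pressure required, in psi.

P ≈ 7590 psi

Rod-side annular area A_ann = π/4 × (6.13² − 4.57²) = 13.11 in^2
Retraction: pressure acts on the annular area.
P = F / A = 99500 lbf / A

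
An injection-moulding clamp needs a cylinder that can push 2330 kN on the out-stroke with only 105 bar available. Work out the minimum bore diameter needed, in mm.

D ≈ 532 mm

Extension force acts on the full piston face: F = P × (π/4)D².
D = √(4F / (πP)) = √(4 × 2330 kN / (π × 105 bar))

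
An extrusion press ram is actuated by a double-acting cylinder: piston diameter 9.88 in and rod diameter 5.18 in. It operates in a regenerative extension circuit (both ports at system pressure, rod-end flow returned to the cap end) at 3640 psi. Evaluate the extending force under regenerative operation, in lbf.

F ≈ 76700 lbf

With equal pressure on both faces, forces on the annular region cancel; the net push is pressure × rod cross-section.
Rod cross-section A_rod = π/4 × (5.18 in)² = 21.07 in^2
F = P × A_rod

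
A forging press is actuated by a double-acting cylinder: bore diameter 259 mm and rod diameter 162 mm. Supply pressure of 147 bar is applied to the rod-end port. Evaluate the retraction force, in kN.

Rod-side annular area A_ann = π/4 × (259² − 162²) = 32070 mm^2
On retraction the pressure acts on the annular area (bore minus rod).
F = P × A_ann

F ≈ 471 kN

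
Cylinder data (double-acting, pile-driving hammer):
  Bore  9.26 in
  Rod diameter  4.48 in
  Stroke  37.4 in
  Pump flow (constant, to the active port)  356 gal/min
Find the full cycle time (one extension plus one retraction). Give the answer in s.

Cap-side area A_cap = π/4 × (9.26 in)² = 67.35 in^2
Rod-side annular area A_ann = π/4 × (9.26² − 4.48²) = 51.58 in^2
t_ext = A_cap·L/Q = 1.838 s
t_ret = A_ann·L/Q = 1.408 s
t_cycle = t_ext + t_ret

t ≈ 3.25 s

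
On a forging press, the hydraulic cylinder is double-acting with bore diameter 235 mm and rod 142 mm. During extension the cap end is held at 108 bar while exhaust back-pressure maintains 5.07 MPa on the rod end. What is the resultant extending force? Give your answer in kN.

Cap-side area A_cap = π/4 × (235 mm)² = 43370 mm^2
Rod-side annular area A_ann = π/4 × (235² − 142²) = 27540 mm^2
Net thrust = P_cap·A_cap − P_rod·A_ann = 468.4 kN − 139.6 kN

F ≈ 329 kN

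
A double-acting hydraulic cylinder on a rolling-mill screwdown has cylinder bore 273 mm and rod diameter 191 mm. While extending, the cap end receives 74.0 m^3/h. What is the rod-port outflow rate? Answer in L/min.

Cap-side area A_cap = π/4 × (273 mm)² = 58530 mm^2
Rod-side annular area A_ann = π/4 × (273² − 191²) = 29880 mm^2
Piston speed v = Q_in/A_cap; rod-end outflow Q_out = v × A_ann = Q_in × A_ann/A_cap.

Q_out ≈ 630 L/min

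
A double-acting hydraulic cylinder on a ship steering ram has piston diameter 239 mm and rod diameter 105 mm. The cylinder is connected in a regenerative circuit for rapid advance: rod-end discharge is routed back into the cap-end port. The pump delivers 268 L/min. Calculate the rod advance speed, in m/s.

v ≈ 0.516 m/s

In regeneration the rod-end outflow joins the pump flow into the cap end, so the net volume the pump must supply per unit advance equals the rod cross-section area.
Rod cross-section A_rod = π/4 × (105 mm)² = 8659 mm^2
v = Q_pump / A_rod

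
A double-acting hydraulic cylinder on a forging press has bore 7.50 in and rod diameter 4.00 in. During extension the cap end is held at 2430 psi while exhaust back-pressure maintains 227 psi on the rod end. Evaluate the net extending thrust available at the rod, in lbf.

F ≈ 1.00e5 lbf

Cap-side area A_cap = π/4 × (7.50 in)² = 44.18 in^2
Rod-side annular area A_ann = π/4 × (7.50² − 4.00²) = 31.61 in^2
Net thrust = P_cap·A_cap − P_rod·A_ann = 1.074e5 lbf − 7176 lbf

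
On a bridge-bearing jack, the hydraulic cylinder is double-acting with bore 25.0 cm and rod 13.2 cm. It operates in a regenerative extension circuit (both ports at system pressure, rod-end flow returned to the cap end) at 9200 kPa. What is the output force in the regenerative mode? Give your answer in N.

F ≈ 1.26e5 N

With equal pressure on both faces, forces on the annular region cancel; the net push is pressure × rod cross-section.
Rod cross-section A_rod = π/4 × (13.2 cm)² = 136.8 cm^2
F = P × A_rod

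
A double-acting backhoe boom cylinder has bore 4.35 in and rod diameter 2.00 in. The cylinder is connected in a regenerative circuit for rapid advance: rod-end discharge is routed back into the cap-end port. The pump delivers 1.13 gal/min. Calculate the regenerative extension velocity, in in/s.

In regeneration the rod-end outflow joins the pump flow into the cap end, so the net volume the pump must supply per unit advance equals the rod cross-section area.
Rod cross-section A_rod = π/4 × (2.00 in)² = 3.142 in^2
v = Q_pump / A_rod

v ≈ 1.38 in/s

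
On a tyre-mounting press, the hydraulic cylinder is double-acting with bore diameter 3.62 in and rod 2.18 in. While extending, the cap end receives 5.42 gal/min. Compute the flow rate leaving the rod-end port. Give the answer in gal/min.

Q_out ≈ 3.45 gal/min

Cap-side area A_cap = π/4 × (3.62 in)² = 10.29 in^2
Rod-side annular area A_ann = π/4 × (3.62² − 2.18²) = 6.560 in^2
Piston speed v = Q_in/A_cap; rod-end outflow Q_out = v × A_ann = Q_in × A_ann/A_cap.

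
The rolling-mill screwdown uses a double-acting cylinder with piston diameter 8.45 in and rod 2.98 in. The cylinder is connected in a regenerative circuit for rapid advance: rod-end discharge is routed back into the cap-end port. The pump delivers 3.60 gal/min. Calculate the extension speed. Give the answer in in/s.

In regeneration the rod-end outflow joins the pump flow into the cap end, so the net volume the pump must supply per unit advance equals the rod cross-section area.
Rod cross-section A_rod = π/4 × (2.98 in)² = 6.975 in^2
v = Q_pump / A_rod

v ≈ 1.99 in/s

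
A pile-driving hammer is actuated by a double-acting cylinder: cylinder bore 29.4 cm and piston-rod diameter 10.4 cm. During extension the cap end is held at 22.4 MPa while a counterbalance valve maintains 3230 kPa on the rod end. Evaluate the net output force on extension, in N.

Cap-side area A_cap = π/4 × (29.4 cm)² = 678.9 cm^2
Rod-side annular area A_ann = π/4 × (29.4² − 10.4²) = 593.9 cm^2
Net thrust = P_cap·A_cap − P_rod·A_ann = 1.521e6 N − 1.918e5 N

F ≈ 1.33e6 N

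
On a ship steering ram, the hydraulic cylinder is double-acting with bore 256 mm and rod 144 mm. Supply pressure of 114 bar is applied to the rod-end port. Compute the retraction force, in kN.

Rod-side annular area A_ann = π/4 × (256² − 144²) = 35190 mm^2
On retraction the pressure acts on the annular area (bore minus rod).
F = P × A_ann

F ≈ 401 kN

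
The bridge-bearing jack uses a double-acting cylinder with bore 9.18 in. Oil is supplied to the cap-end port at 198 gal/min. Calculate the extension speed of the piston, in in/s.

Cap-side area A_cap = π/4 × (9.18 in)² = 66.19 in^2
v = Q / A

v ≈ 11.5 in/s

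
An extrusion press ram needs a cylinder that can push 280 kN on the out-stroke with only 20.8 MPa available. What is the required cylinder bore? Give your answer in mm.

Extension force acts on the full piston face: F = P × (π/4)D².
D = √(4F / (πP)) = √(4 × 280 kN / (π × 20.8 MPa))

D ≈ 131 mm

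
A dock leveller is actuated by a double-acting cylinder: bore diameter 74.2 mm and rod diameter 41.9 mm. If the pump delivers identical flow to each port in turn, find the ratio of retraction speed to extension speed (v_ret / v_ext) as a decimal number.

v_ret/v_ext ≈ 1.47

Cap-side area A_cap = π/4 × (74.2 mm)² = 4324 mm^2
Rod-side annular area A_ann = π/4 × (74.2² − 41.9²) = 2945 mm^2
For equal Q, v ∝ 1/A, so v_ret/v_ext = A_cap/A_ann.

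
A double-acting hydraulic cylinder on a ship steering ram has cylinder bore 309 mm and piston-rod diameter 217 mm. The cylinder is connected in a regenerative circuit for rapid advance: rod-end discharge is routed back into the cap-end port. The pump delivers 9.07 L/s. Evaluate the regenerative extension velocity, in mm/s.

In regeneration the rod-end outflow joins the pump flow into the cap end, so the net volume the pump must supply per unit advance equals the rod cross-section area.
Rod cross-section A_rod = π/4 × (217 mm)² = 36980 mm^2
v = Q_pump / A_rod

v ≈ 245 mm/s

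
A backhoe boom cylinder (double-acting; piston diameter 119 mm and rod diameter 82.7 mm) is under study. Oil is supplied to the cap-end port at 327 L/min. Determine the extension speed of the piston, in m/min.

v ≈ 29.4 m/min

Cap-side area A_cap = π/4 × (119 mm)² = 11120 mm^2
v = Q / A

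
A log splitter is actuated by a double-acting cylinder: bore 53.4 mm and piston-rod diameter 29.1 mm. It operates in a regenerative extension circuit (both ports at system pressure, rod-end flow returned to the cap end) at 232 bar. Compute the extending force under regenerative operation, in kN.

F ≈ 15.4 kN

With equal pressure on both faces, forces on the annular region cancel; the net push is pressure × rod cross-section.
Rod cross-section A_rod = π/4 × (29.1 mm)² = 665.1 mm^2
F = P × A_rod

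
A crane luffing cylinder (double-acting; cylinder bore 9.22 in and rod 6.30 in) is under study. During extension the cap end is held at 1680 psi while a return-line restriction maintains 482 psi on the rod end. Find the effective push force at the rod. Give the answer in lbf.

Cap-side area A_cap = π/4 × (9.22 in)² = 66.77 in^2
Rod-side annular area A_ann = π/4 × (9.22² − 6.30²) = 35.59 in^2
Net thrust = P_cap·A_cap − P_rod·A_ann = 1.122e5 lbf − 17160 lbf

F ≈ 95000 lbf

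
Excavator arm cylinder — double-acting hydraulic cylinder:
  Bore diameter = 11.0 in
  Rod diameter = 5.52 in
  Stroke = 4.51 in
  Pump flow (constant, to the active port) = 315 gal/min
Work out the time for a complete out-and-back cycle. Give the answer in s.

t ≈ 0.618 s

Cap-side area A_cap = π/4 × (11.0 in)² = 95.03 in^2
Rod-side annular area A_ann = π/4 × (11.0² − 5.52²) = 71.10 in^2
t_ext = A_cap·L/Q = 0.3534 s
t_ret = A_ann·L/Q = 0.2644 s
t_cycle = t_ext + t_ret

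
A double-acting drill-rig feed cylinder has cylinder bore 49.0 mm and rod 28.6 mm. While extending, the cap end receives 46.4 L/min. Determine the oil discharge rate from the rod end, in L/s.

Cap-side area A_cap = π/4 × (49.0 mm)² = 1886 mm^2
Rod-side annular area A_ann = π/4 × (49.0² − 28.6²) = 1243 mm^2
Piston speed v = Q_in/A_cap; rod-end outflow Q_out = v × A_ann = Q_in × A_ann/A_cap.

Q_out ≈ 0.510 L/s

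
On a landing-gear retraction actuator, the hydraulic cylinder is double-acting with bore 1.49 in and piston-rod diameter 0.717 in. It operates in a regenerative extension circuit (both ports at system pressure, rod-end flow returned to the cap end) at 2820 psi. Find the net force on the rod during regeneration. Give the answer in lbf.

With equal pressure on both faces, forces on the annular region cancel; the net push is pressure × rod cross-section.
Rod cross-section A_rod = π/4 × (0.717 in)² = 0.4038 in^2
F = P × A_rod

F ≈ 1140 lbf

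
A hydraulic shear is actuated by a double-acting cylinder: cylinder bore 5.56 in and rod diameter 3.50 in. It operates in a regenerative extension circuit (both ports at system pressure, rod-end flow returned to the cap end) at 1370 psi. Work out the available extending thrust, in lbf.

F ≈ 13200 lbf

With equal pressure on both faces, forces on the annular region cancel; the net push is pressure × rod cross-section.
Rod cross-section A_rod = π/4 × (3.50 in)² = 9.621 in^2
F = P × A_rod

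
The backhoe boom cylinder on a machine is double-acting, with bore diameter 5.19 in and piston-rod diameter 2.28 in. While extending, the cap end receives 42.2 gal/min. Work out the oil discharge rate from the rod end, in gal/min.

Q_out ≈ 34.1 gal/min

Cap-side area A_cap = π/4 × (5.19 in)² = 21.16 in^2
Rod-side annular area A_ann = π/4 × (5.19² − 2.28²) = 17.07 in^2
Piston speed v = Q_in/A_cap; rod-end outflow Q_out = v × A_ann = Q_in × A_ann/A_cap.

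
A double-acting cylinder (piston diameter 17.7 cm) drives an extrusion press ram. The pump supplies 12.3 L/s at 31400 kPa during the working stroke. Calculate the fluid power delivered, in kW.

W ≈ 386 kW

Hydraulic power = P × Q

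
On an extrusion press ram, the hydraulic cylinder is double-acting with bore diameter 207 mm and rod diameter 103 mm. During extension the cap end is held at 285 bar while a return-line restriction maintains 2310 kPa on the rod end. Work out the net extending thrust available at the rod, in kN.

F ≈ 901 kN

Cap-side area A_cap = π/4 × (207 mm)² = 33650 mm^2
Rod-side annular area A_ann = π/4 × (207² − 103²) = 25320 mm^2
Net thrust = P_cap·A_cap − P_rod·A_ann = 959.1 kN − 58.49 kN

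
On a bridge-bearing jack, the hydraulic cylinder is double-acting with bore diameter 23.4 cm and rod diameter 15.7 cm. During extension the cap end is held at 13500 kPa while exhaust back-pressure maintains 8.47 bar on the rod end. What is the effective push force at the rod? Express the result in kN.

Cap-side area A_cap = π/4 × (23.4 cm)² = 430.1 cm^2
Rod-side annular area A_ann = π/4 × (23.4² − 15.7²) = 236.5 cm^2
Net thrust = P_cap·A_cap − P_rod·A_ann = 580.6 kN − 20.03 kN

F ≈ 561 kN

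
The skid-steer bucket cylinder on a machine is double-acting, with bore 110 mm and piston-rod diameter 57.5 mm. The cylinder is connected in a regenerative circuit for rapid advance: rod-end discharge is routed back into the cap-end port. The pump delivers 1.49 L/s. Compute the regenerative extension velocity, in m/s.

In regeneration the rod-end outflow joins the pump flow into the cap end, so the net volume the pump must supply per unit advance equals the rod cross-section area.
Rod cross-section A_rod = π/4 × (57.5 mm)² = 2597 mm^2
v = Q_pump / A_rod

v ≈ 0.574 m/s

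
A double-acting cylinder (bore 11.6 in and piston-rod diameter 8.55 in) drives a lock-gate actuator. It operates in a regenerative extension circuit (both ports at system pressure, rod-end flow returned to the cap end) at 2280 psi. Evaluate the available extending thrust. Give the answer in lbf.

With equal pressure on both faces, forces on the annular region cancel; the net push is pressure × rod cross-section.
Rod cross-section A_rod = π/4 × (8.55 in)² = 57.41 in^2
F = P × A_rod

F ≈ 1.31e5 lbf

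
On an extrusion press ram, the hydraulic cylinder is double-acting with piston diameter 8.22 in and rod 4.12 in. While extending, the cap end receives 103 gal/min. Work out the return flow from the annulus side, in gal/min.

Cap-side area A_cap = π/4 × (8.22 in)² = 53.07 in^2
Rod-side annular area A_ann = π/4 × (8.22² − 4.12²) = 39.74 in^2
Piston speed v = Q_in/A_cap; rod-end outflow Q_out = v × A_ann = Q_in × A_ann/A_cap.

Q_out ≈ 77.1 gal/min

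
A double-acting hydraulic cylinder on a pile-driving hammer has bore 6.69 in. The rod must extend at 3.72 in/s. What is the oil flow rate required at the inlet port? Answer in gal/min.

Cap-side area A_cap = π/4 × (6.69 in)² = 35.15 in^2
Q = A × v

Q ≈ 34.0 gal/min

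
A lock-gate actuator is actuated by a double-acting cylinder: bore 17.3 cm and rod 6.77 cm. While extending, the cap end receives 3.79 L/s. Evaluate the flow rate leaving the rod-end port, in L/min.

Q_out ≈ 193 L/min

Cap-side area A_cap = π/4 × (17.3 cm)² = 235.1 cm^2
Rod-side annular area A_ann = π/4 × (17.3² − 6.77²) = 199.1 cm^2
Piston speed v = Q_in/A_cap; rod-end outflow Q_out = v × A_ann = Q_in × A_ann/A_cap.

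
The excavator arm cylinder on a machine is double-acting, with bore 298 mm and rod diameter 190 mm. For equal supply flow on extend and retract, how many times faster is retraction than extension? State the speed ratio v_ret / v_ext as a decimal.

v_ret/v_ext ≈ 1.68

Cap-side area A_cap = π/4 × (298 mm)² = 69750 mm^2
Rod-side annular area A_ann = π/4 × (298² − 190²) = 41390 mm^2
For equal Q, v ∝ 1/A, so v_ret/v_ext = A_cap/A_ann.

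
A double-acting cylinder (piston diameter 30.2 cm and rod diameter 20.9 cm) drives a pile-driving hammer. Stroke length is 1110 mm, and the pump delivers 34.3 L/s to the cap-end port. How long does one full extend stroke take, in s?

Cap-side area A_cap = π/4 × (30.2 cm)² = 716.3 cm^2
Swept volume V = A × L; t = V / Q = A·L / Q

t ≈ 2.32 s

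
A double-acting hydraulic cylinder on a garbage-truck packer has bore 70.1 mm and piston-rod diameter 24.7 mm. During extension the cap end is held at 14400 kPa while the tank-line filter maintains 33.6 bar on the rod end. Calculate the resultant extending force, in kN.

F ≈ 44.2 kN

Cap-side area A_cap = π/4 × (70.1 mm)² = 3859 mm^2
Rod-side annular area A_ann = π/4 × (70.1² − 24.7²) = 3380 mm^2
Net thrust = P_cap·A_cap − P_rod·A_ann = 55.58 kN − 11.36 kN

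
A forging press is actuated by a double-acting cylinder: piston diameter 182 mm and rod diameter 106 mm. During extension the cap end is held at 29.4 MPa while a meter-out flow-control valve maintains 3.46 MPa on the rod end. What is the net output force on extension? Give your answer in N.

F ≈ 7.05e5 N

Cap-side area A_cap = π/4 × (182 mm)² = 26020 mm^2
Rod-side annular area A_ann = π/4 × (182² − 106²) = 17190 mm^2
Net thrust = P_cap·A_cap − P_rod·A_ann = 7.649e5 N − 59480 N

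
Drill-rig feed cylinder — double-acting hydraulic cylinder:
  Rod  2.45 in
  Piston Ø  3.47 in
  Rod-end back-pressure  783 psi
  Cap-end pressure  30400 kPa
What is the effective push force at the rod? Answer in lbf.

F ≈ 38000 lbf

Cap-side area A_cap = π/4 × (3.47 in)² = 9.457 in^2
Rod-side annular area A_ann = π/4 × (3.47² − 2.45²) = 4.743 in^2
Net thrust = P_cap·A_cap − P_rod·A_ann = 41700 lbf − 3713 lbf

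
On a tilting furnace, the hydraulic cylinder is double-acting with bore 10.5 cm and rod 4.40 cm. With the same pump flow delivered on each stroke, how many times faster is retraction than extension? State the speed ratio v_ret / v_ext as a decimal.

Cap-side area A_cap = π/4 × (10.5 cm)² = 86.59 cm^2
Rod-side annular area A_ann = π/4 × (10.5² − 4.40²) = 71.38 cm^2
For equal Q, v ∝ 1/A, so v_ret/v_ext = A_cap/A_ann.

v_ret/v_ext ≈ 1.21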